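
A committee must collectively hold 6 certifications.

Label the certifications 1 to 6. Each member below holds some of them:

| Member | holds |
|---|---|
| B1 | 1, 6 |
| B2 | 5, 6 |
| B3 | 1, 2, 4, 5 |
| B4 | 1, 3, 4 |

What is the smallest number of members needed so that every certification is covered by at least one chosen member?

3

Take {B1, B3, B4}. Their union is {1, 2, 3, 4, 5, 6}, which is all 6 certifications.
Only B3 contains 2, so B3 is forced; the remaining 2 certifications need at least 2 more members (each remaining member adds at most 1) — so at least 3 members are needed, and 3 is optimal.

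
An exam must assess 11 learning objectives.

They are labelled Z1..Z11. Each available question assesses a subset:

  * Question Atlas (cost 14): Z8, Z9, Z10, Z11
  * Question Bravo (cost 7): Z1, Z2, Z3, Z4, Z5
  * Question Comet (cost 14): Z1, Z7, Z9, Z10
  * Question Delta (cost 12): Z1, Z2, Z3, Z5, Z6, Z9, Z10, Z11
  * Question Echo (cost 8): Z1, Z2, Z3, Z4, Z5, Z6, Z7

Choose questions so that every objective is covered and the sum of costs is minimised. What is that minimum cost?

Atlas, Echo together cover every objective (Atlas ∪ Echo = {Z1, Z2, Z3, Z4, Z5, Z6, Z7, Z8, Z9, Z10, Z11}); total cost 14 + 8 = 22.
No covering selection has total cost below 22.

22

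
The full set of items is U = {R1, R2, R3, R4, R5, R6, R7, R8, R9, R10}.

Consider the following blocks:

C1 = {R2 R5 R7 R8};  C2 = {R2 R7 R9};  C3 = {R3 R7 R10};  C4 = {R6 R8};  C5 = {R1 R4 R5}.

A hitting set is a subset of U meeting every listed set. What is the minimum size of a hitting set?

Take H = {R5, R7, R8}. Each listed block contains at least one of these, so H is a hitting set of size 3.
The blocks C2, C4, C5 are pairwise disjoint, so any hitting set needs a separate item for each — at least 3. Hence 3 is optimal.

3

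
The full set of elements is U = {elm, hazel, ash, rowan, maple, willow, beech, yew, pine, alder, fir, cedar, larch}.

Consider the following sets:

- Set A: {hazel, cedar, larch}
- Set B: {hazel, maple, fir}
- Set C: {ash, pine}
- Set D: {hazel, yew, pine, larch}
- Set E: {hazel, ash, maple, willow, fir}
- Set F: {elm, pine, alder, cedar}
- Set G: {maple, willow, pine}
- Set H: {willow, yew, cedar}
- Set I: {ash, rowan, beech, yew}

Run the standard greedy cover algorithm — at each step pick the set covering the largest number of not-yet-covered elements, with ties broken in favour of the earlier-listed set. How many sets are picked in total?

4

Greedy: pick E (covers 5 new) → pick F (covers 4 new) → pick I (covers 3 new) → pick A (covers 1 new). Total picks: 4.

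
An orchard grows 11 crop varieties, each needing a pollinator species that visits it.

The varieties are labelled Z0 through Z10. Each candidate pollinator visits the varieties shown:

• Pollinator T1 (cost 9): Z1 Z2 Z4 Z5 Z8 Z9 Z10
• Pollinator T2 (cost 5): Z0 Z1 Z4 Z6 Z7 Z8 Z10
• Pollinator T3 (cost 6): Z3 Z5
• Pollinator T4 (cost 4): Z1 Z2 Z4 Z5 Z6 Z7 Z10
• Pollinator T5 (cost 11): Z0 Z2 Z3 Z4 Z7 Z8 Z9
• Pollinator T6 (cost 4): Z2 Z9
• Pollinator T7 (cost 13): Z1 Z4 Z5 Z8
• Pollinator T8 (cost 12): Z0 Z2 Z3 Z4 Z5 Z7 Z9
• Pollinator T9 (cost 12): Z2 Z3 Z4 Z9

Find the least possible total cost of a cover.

15

T2, T3, T6 together cover every variety (T2 ∪ T3 ∪ T6 = {Z0, Z1, Z2, Z3, Z4, Z5, Z6, Z7, Z8, Z9, Z10}); total cost 5 + 6 + 4 = 15.
The greedy pick T4, T2, T6, T3 costs 19; no covering selection beats 15.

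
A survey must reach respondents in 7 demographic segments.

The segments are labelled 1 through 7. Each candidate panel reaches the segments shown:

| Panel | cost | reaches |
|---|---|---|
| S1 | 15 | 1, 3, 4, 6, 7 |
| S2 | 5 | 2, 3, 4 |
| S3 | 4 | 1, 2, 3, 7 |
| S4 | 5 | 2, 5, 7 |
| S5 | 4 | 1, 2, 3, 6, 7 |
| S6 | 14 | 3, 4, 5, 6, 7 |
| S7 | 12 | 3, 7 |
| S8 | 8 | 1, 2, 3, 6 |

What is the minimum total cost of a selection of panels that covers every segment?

14

S2, S4, S5 together cover every segment (S2 ∪ S4 ∪ S5 = {1, 2, 3, 4, 5, 6, 7}); total cost 5 + 5 + 4 = 14.
No covering selection has total cost below 14.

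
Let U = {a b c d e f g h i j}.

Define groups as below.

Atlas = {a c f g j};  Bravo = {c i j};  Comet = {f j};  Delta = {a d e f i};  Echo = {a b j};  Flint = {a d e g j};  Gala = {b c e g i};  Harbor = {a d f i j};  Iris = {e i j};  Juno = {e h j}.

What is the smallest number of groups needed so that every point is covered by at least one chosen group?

Take {Delta, Gala, Juno}. Their union is {a, b, c, d, e, f, g, h, i, j}, which is all 10 points.
Only Juno contains h, so Juno is forced; the remaining 7 points need at least 2 more groups (each remaining group adds at most 4) — so at least 3 groups are needed, and 3 is optimal.

3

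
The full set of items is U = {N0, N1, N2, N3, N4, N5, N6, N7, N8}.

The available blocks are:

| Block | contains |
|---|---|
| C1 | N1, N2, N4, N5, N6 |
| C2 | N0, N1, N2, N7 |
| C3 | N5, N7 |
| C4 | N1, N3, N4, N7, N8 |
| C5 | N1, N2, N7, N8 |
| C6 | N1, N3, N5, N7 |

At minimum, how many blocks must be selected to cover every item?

Take {C1, C2, C4}. Their union is {N0, N1, N2, N3, N4, N5, N6, N7, N8}, which is all 9 items.
Only C2 contains N0, so C2 is forced; the remaining 5 items need at least 2 more blocks (each remaining block adds at most 3) — so at least 3 blocks are needed, and 3 is optimal.

3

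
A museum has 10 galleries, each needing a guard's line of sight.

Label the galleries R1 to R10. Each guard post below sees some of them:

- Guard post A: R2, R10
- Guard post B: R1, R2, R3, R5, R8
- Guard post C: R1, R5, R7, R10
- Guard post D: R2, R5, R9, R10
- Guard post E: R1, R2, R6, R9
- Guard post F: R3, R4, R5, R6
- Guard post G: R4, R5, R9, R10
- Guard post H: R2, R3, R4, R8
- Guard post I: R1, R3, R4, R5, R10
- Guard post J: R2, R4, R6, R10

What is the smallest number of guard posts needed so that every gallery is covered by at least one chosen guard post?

3

C and E and H together: C ∪ E ∪ H = {R1, R2, R3, R4, R5, R6, R7, R8, R9, R10} — every gallery is covered.
Only C contains R7, so C is forced; the remaining 6 galleries need at least 2 more guard posts (each remaining guard post adds at most 4) — so at least 3 guard posts are needed, and 3 is optimal.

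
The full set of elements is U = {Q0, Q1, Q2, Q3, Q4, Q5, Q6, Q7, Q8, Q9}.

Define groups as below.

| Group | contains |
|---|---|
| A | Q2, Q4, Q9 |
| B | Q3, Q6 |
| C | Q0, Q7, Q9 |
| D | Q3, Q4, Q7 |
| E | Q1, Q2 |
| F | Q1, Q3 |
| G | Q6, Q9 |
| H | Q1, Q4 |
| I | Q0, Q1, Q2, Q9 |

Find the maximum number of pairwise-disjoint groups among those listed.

3

B, C, E are pairwise disjoint (B={Q3,Q6}; C={Q0,Q7,Q9}; E={Q1,Q2}).
Every remaining group overlaps one of these, and no 4 of the listed groups are pairwise disjoint, so 3 is the maximum.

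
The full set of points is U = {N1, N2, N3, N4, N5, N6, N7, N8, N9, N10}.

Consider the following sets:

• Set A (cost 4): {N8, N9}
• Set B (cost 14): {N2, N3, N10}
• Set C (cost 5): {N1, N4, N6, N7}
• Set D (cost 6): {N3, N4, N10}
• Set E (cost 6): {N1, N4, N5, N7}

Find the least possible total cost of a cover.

A, B, C, E together cover every point (A ∪ B ∪ C ∪ E = {N1, N2, N3, N4, N5, N6, N7, N8, N9, N10}); total cost 4 + 14 + 5 + 6 = 29.
The greedy pick C, A, D, E, B costs 35; no covering selection beats 29.

29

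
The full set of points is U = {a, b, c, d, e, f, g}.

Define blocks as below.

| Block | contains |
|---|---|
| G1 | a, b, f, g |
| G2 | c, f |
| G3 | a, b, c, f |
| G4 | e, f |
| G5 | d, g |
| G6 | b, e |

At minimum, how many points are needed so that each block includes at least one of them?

3

Take H = {b, f, g}. Each listed block contains at least one of these, so H is a hitting set of size 3.
The blocks G2, G5, G6 are pairwise disjoint, so any hitting set needs a separate point for each — at least 3. Hence 3 is optimal.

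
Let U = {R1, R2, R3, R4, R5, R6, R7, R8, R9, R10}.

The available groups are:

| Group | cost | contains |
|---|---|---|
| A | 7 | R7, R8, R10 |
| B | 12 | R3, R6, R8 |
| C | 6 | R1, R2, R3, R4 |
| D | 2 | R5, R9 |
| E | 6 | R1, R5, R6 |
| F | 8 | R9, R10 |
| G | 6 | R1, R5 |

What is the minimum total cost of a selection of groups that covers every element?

21

A, C, D, E together cover every element (A ∪ C ∪ D ∪ E = {R1, R2, R3, R4, R5, R6, R7, R8, R9, R10}); total cost 7 + 6 + 2 + 6 = 21.
No covering selection has total cost below 21.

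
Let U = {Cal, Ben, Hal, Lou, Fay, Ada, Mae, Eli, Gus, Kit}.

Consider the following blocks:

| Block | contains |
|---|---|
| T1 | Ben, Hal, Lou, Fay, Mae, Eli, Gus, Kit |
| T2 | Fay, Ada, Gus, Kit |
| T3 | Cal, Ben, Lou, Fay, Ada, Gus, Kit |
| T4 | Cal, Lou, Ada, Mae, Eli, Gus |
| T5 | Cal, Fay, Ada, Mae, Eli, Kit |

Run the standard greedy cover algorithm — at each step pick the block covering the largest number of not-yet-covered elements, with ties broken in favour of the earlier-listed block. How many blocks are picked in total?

Greedy: pick T1 (covers 8 new) → pick T3 (covers 2 new). Total picks: 2.

2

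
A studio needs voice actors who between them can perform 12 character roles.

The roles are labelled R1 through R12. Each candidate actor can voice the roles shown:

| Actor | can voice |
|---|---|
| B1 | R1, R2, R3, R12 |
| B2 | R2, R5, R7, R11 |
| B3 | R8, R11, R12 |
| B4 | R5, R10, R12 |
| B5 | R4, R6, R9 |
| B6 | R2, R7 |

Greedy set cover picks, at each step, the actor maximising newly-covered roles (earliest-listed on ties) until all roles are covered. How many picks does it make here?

5

Greedy: pick B1 (covers 4 new) → pick B2 (covers 3 new) → pick B5 (covers 3 new) → pick B3 (covers 1 new) → pick B4 (covers 1 new). Total picks: 5.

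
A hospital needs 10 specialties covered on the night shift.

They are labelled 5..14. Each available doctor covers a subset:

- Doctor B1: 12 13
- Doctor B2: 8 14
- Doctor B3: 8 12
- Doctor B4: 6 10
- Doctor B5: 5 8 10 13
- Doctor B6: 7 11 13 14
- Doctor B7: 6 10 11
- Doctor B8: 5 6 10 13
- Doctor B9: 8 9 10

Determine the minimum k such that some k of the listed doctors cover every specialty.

4

B1 and B6 and B8 and B9 together: B1 ∪ B6 ∪ B8 ∪ B9 = {5, 6, 7, 8, 9, 10, 11, 12, 13, 14} — every specialty is covered.
No 3 of the 9 doctors cover everything (all 84 combinations miss at least one specialty), so 4 is optimal.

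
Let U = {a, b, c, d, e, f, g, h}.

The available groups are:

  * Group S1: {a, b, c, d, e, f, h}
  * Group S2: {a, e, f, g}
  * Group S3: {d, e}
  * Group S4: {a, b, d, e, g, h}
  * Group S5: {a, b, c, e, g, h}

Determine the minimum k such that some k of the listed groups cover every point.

2

Take {S1, S2}. Their union is {a, b, c, d, e, f, g, h}, which is all 8 points.
No single group has all 8 points (the largest, S1, has 7), so 2 is optimal.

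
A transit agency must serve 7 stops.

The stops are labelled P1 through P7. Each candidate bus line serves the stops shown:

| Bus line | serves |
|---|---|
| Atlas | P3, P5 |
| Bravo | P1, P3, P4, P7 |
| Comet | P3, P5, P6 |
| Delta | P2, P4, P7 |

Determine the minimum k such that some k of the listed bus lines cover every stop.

Bravo and Comet and Delta together: Bravo ∪ Comet ∪ Delta = {P1, P2, P3, P4, P5, P6, P7} — every stop is covered.
Only Bravo contains P1, so Bravo is forced; the remaining 3 stops need at least 2 more bus lines (each remaining bus line adds at most 2) — so at least 3 bus lines are needed, and 3 is optimal.

3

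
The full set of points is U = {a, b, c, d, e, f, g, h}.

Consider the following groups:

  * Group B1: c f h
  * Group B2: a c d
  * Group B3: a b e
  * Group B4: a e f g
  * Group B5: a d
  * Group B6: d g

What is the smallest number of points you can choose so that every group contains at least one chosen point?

Take T = {a, g, h}. Each listed group contains at least one of these, so T is a hitting set of size 3.
The groups B1, B3, B6 are pairwise disjoint, so any hitting set needs a separate point for each — at least 3. Hence 3 is optimal.

3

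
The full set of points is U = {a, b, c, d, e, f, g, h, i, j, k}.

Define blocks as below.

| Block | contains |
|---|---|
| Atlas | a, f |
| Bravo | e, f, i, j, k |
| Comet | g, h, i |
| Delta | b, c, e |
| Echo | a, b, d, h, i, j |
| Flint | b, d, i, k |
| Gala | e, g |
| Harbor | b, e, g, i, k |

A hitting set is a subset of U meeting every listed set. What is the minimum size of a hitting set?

3

Take T = {e, f, i}. Each listed block contains at least one of these, so T is a hitting set of size 3.
The blocks Atlas, Flint, Gala are pairwise disjoint, so any hitting set needs a separate point for each — at least 3. Hence 3 is optimal.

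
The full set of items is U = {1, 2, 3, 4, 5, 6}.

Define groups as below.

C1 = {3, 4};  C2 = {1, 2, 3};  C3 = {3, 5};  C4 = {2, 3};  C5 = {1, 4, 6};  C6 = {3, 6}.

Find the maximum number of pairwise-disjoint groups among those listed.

2

C4, C5 are pairwise disjoint (C4={2,3}; C5={1,4,6}).
Every remaining group overlaps one of these, and no 3 of the listed groups are pairwise disjoint, so 2 is the maximum.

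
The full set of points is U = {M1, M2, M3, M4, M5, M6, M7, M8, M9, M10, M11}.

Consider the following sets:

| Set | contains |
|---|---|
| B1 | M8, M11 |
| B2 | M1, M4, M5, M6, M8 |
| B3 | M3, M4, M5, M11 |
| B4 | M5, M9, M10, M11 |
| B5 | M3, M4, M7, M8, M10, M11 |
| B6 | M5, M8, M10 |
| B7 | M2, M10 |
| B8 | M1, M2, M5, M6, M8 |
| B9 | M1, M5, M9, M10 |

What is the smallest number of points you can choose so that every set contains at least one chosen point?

3

H = {M5, M8, M10} meets every set (each contains at least one member of H), and |H| = 3.
No choice of 2 points meets every set, so 3 is the minimum.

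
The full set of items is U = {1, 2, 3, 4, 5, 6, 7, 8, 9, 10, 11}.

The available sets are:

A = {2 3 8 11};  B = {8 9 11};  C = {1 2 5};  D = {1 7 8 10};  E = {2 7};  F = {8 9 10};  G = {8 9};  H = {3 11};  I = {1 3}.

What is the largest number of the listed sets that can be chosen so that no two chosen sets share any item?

E, F, H are pairwise disjoint (E={2,7}; F={8,9,10}; H={3,11}).
Every remaining set overlaps one of these, and no 4 of the listed sets are pairwise disjoint, so 3 is the maximum.

3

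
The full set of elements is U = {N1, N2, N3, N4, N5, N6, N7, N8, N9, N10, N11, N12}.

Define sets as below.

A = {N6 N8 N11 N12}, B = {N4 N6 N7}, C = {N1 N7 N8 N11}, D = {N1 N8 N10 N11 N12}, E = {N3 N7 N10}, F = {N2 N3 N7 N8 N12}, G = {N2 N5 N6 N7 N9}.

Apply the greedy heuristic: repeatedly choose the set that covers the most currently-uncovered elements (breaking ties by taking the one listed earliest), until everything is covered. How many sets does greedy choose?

Greedy: pick D (covers 5 new) → pick G (covers 5 new) → pick B (covers 1 new) → pick E (covers 1 new). Total picks: 4.

4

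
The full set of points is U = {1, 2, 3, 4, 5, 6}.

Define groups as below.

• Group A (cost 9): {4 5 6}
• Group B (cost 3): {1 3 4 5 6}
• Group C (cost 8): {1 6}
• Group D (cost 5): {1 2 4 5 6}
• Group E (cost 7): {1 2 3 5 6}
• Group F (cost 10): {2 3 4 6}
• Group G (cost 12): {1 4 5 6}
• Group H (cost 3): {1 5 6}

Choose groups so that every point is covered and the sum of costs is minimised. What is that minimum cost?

8

B, D together cover every point (B ∪ D = {1, 2, 3, 4, 5, 6}); total cost 3 + 5 = 8.
No covering selection has total cost below 8.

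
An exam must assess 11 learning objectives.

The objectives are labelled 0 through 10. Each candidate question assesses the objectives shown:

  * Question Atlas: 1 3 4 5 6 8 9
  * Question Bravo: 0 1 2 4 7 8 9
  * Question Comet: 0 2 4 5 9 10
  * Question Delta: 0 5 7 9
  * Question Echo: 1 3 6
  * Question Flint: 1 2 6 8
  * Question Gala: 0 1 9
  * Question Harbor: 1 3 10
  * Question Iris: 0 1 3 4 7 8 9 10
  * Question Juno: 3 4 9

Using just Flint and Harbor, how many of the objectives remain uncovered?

Union of Flint, Harbor = {1, 2, 3, 6, 8, 10}.
Not covered: 0, 4, 5, 7, 9 — 5 objectives.

5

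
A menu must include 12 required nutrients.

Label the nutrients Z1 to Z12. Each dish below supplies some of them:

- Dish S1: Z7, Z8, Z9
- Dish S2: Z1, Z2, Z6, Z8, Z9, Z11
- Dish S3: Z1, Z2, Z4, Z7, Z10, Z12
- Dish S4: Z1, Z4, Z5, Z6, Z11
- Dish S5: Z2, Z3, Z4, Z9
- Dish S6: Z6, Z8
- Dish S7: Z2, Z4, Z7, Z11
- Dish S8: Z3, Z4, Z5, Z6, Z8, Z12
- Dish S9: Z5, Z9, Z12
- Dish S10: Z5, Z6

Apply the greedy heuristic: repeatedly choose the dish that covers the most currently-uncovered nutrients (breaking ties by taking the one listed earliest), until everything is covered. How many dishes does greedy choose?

Greedy: pick S2 (covers 6 new) → pick S3 (covers 4 new) → pick S8 (covers 2 new). Total picks: 3.

3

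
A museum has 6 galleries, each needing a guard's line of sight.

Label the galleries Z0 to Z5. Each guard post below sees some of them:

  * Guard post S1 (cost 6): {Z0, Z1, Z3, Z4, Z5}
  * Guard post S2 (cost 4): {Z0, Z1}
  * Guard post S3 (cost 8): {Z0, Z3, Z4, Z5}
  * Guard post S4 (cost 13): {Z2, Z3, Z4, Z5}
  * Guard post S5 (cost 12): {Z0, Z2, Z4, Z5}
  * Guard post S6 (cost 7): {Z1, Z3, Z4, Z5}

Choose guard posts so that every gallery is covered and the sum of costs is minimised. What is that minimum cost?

S2, S4 together cover every gallery (S2 ∪ S4 = {Z0, Z1, Z2, Z3, Z4, Z5}); total cost 4 + 13 = 17.
The greedy pick S1, S5 costs 18; no covering selection beats 17.

17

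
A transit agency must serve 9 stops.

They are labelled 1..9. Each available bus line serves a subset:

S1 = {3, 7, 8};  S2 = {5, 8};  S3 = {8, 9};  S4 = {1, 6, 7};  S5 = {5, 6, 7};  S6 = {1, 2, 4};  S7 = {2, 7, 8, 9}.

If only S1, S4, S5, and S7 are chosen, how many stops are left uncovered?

Union of S1, S4, S5, S7 = {1, 2, 3, 5, 6, 7, 8, 9}.
Not covered: 4 — 1 stop.

1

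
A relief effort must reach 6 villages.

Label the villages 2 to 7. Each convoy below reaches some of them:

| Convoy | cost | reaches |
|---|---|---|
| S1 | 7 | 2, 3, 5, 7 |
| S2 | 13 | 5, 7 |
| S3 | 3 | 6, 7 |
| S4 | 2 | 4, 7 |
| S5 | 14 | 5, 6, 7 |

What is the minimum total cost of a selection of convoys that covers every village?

12

S1, S3, S4 together cover every village (S1 ∪ S3 ∪ S4 = {2, 3, 4, 5, 6, 7}); total cost 7 + 3 + 2 = 12.
No covering selection has total cost below 12.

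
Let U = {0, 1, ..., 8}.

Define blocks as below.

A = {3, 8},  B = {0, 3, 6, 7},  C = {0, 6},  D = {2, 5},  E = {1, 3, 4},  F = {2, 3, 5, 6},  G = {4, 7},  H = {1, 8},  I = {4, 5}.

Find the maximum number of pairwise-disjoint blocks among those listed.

A, C, D, G are pairwise disjoint (A={3,8}; C={0,6}; D={2,5}; G={4,7}).
Every remaining block overlaps one of these, and no 5 of the listed blocks are pairwise disjoint, so 4 is the maximum.

4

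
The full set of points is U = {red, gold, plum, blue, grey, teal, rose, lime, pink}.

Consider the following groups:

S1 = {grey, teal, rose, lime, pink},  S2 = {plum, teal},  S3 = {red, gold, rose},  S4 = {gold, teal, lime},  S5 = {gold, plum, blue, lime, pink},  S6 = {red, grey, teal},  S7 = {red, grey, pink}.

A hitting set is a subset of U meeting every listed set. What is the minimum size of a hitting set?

3

H = {red, teal, lime} meets every group (each contains at least one member of H), and |H| = 3.
No choice of 2 points meets every group, so 3 is the minimum.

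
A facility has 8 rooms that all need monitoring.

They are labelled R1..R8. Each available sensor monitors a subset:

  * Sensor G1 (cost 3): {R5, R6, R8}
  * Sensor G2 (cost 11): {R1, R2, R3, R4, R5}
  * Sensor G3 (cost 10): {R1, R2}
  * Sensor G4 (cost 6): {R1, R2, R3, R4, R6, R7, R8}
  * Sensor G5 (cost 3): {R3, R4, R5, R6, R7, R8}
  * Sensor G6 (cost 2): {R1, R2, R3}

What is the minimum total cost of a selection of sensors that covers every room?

5

G5, G6 together cover every room (G5 ∪ G6 = {R1, R2, R3, R4, R5, R6, R7, R8}); total cost 3 + 2 = 5.
No covering selection has total cost below 5.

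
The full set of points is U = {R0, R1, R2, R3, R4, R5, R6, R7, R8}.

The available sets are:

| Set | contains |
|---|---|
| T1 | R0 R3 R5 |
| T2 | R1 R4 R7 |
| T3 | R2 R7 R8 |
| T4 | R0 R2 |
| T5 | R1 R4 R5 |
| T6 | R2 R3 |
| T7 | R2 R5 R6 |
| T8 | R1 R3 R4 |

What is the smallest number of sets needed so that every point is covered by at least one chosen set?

4

T3, T4, T7, and T8 cover everything between them: the union {R0, R1, R2, R3, R4, R5, R6, R7, R8} is all of U.
No 3 of the 8 sets cover everything (all 56 combinations miss at least one point), so 4 is optimal.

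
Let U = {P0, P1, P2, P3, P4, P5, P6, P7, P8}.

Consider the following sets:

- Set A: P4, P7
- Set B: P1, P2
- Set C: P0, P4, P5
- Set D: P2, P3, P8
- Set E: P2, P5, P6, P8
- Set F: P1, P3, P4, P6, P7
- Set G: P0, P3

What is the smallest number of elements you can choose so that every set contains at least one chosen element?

Take H = {P0, P2, P7}. Each listed set contains at least one of these, so H is a hitting set of size 3.
The sets A, E, G are pairwise disjoint, so any hitting set needs a separate element for each — at least 3. Hence 3 is optimal.

3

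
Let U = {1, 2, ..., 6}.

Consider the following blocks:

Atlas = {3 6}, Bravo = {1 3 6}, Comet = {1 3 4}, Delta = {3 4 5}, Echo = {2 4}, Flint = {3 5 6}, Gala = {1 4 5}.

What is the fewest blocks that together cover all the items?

3

Take {Atlas, Echo, Gala}. Their union is {1, 2, 3, 4, 5, 6}, which is all 6 items.
Only Echo contains 2, so Echo is forced; the remaining 4 items need at least 2 more blocks (each remaining block adds at most 3) — so at least 3 blocks are needed, and 3 is optimal.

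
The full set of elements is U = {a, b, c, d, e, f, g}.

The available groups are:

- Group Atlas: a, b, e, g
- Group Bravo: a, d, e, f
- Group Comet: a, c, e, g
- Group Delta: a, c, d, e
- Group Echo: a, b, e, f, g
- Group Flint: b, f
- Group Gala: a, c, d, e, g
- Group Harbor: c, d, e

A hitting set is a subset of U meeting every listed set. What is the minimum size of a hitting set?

H = {e, f} meets every group (each contains at least one member of H), and |H| = 2.
The groups Flint, Harbor are pairwise disjoint, so any hitting set needs a separate element for each — at least 2. Hence 2 is optimal.

2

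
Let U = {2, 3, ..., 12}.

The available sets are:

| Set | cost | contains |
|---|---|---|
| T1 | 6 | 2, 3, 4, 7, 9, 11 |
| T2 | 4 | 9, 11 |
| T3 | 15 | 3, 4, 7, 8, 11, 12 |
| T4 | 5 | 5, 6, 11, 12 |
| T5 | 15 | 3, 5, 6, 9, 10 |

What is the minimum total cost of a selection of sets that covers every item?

T1, T3, T5 together cover every item (T1 ∪ T3 ∪ T5 = {2, 3, 4, 5, 6, 7, 8, 9, 10, 11, 12}); total cost 6 + 15 + 15 = 36.
The greedy pick T1, T4, T3, T5 costs 41; no covering selection beats 36.

36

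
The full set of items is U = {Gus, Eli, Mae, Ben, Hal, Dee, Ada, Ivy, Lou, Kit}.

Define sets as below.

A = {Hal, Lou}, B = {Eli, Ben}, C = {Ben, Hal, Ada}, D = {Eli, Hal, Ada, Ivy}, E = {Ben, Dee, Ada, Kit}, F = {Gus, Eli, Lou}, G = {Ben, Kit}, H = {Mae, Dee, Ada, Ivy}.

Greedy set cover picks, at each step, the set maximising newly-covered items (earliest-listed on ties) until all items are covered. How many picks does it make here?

Greedy: pick D (covers 4 new) → pick E (covers 3 new) → pick F (covers 2 new) → pick H (covers 1 new). Total picks: 4.

4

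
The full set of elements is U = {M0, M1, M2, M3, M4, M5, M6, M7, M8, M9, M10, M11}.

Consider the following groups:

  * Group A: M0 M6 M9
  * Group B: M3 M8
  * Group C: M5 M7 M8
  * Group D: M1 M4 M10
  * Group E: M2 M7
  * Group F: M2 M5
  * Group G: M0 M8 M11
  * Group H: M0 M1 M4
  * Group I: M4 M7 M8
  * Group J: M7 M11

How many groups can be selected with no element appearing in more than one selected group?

A, B, D, F, J are pairwise disjoint (A={M0,M6,M9}; B={M3,M8}; D={M1,M4,M10}; F={M2,M5}; J={M7,M11}).
Every remaining group overlaps one of these, and no 6 of the listed groups are pairwise disjoint, so 5 is the maximum.

5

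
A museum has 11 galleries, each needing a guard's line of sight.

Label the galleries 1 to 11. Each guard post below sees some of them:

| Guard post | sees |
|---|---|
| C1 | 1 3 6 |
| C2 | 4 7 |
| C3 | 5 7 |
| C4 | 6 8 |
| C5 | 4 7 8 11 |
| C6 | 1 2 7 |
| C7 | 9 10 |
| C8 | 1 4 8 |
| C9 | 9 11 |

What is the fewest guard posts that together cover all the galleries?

5

Take {C1, C3, C5, C6, C7}. Their union is {1, 2, 3, 4, 5, 6, 7, 8, 9, 10, 11}, which is all 11 galleries.
No 4 of the 9 guard posts cover everything (all 126 combinations miss at least one gallery), so 5 is optimal.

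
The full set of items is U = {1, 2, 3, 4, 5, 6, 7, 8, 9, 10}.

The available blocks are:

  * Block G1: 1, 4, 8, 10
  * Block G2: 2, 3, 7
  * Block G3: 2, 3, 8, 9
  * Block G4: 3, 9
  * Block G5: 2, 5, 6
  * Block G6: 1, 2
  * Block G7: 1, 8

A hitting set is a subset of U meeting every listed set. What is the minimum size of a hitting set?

H = {1, 3, 6} meets every block (each contains at least one member of H), and |H| = 3.
The blocks G1, G4, G5 are pairwise disjoint, so any hitting set needs a separate item for each — at least 3. Hence 3 is optimal.

3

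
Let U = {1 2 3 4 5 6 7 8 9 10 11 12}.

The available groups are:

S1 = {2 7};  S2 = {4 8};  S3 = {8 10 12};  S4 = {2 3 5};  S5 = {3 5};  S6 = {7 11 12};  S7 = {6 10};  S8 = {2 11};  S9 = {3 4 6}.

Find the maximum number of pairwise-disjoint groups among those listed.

S2, S4, S6, S7 are pairwise disjoint (S2={4,8}; S4={2,3,5}; S6={7,11,12}; S7={6,10}).
Every remaining group overlaps one of these, and no 5 of the listed groups are pairwise disjoint, so 4 is the maximum.

4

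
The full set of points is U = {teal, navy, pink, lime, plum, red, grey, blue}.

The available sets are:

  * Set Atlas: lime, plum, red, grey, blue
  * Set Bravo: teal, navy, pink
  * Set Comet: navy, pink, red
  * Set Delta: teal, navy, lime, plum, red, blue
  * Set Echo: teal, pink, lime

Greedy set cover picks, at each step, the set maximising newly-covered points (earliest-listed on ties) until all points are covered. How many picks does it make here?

3

Greedy: pick Delta (covers 6 new) → pick Atlas (covers 1 new) → pick Bravo (covers 1 new). Total picks: 3.
(The true minimum cover uses only 2 sets, so greedy is not optimal here.)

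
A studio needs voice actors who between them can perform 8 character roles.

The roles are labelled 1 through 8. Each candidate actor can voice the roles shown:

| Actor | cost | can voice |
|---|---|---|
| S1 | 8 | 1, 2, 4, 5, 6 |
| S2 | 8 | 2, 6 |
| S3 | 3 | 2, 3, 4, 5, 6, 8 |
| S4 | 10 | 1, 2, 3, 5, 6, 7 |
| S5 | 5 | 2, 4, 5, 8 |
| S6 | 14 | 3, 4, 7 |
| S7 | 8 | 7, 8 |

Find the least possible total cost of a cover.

13

S3, S4 together cover every role (S3 ∪ S4 = {1, 2, 3, 4, 5, 6, 7, 8}); total cost 3 + 10 = 13.
No covering selection has total cost below 13.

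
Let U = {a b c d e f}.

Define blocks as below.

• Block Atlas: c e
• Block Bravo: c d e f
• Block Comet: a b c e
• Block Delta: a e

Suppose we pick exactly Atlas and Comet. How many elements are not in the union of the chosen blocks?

2

Union of Atlas, Comet = {a, b, c, e}.
Not covered: d, f — 2 elements.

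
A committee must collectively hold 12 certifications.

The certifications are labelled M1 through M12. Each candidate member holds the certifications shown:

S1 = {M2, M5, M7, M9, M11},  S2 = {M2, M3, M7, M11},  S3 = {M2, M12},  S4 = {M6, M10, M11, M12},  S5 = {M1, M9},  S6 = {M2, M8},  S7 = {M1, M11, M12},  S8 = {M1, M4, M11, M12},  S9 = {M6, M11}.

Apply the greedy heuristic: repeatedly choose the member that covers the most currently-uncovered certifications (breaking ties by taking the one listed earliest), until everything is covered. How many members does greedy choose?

Greedy: pick S1 (covers 5 new) → pick S4 (covers 3 new) → pick S8 (covers 2 new) → pick S2 (covers 1 new) → pick S6 (covers 1 new). Total picks: 5.

5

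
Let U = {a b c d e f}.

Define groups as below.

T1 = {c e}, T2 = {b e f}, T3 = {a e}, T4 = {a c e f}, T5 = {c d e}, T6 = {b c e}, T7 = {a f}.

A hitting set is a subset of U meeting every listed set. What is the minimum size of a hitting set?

2

The 2 points {a, e} hit every group.
The groups T6, T7 are pairwise disjoint, so any hitting set needs a separate point for each — at least 2. Hence 2 is optimal.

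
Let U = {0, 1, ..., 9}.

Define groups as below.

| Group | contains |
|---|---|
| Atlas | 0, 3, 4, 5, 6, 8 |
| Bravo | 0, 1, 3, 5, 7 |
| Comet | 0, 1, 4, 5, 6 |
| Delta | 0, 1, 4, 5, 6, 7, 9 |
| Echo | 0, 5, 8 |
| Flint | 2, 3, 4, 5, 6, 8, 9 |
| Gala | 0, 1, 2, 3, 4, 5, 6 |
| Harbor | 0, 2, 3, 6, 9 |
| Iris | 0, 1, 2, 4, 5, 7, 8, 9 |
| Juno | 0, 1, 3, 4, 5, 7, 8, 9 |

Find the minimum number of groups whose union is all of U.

2

Gala and Iris together: Gala ∪ Iris = {0, 1, 2, 3, 4, 5, 6, 7, 8, 9} — every element is covered.
No single group has all 10 elements (the largest, Iris, has 8), so 2 is optimal.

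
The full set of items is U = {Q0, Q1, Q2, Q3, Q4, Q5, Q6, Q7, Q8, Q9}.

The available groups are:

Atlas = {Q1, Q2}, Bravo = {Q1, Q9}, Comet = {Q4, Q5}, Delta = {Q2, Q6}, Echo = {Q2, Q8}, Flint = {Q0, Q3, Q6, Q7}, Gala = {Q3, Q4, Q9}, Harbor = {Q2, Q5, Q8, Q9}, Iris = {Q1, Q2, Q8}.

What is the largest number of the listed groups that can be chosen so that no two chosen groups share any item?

4

Bravo, Comet, Echo, Flint are pairwise disjoint (Bravo={Q1,Q9}; Comet={Q4,Q5}; Echo={Q2,Q8}; Flint={Q0,Q3,Q6,Q7}).
Every remaining group overlaps one of these, and no 5 of the listed groups are pairwise disjoint, so 4 is the maximum.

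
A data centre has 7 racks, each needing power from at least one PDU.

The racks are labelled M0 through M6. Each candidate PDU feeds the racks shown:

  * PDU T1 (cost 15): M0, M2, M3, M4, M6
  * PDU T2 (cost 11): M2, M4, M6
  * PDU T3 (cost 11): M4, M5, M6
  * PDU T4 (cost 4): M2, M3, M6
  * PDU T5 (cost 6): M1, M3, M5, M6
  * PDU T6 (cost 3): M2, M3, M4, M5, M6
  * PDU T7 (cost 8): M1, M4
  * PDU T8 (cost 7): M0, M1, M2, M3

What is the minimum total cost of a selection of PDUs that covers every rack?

10

T6, T8 together cover every rack (T6 ∪ T8 = {M0, M1, M2, M3, M4, M5, M6}); total cost 3 + 7 = 10.
No covering selection has total cost below 10.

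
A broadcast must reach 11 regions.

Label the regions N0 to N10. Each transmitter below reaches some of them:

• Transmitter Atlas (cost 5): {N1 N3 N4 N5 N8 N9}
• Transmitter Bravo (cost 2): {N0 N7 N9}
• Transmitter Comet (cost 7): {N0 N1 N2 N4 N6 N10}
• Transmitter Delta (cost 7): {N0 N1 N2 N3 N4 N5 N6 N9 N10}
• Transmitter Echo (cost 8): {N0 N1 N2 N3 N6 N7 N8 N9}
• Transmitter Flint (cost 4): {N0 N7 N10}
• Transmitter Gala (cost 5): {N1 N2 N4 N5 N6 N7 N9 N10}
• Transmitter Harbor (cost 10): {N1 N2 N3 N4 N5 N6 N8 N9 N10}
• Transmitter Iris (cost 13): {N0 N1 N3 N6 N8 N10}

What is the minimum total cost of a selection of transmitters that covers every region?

12

Atlas, Bravo, Gala together cover every region (Atlas ∪ Bravo ∪ Gala = {N0, N1, N2, N3, N4, N5, N6, N7, N8, N9, N10}); total cost 5 + 2 + 5 = 12.
No covering selection has total cost below 12.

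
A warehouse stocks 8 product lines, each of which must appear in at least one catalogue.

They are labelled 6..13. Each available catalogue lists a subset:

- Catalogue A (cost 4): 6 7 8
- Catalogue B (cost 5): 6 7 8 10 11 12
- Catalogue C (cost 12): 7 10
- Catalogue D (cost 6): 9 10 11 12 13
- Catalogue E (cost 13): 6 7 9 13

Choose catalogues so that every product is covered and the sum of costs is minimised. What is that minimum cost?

A, D together cover every product (A ∪ D = {6, 7, 8, 9, 10, 11, 12, 13}); total cost 4 + 6 = 10.
The greedy pick B, D costs 11; no covering selection beats 10.

10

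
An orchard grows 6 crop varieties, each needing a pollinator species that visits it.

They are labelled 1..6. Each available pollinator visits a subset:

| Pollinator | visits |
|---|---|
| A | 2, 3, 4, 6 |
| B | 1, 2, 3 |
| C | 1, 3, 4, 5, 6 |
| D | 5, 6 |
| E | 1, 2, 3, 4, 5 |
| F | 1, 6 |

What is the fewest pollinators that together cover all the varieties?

2

B and C together: B ∪ C = {1, 2, 3, 4, 5, 6} — every variety is covered.
No single pollinator has all 6 varieties (the largest, C, has 5), so 2 is optimal.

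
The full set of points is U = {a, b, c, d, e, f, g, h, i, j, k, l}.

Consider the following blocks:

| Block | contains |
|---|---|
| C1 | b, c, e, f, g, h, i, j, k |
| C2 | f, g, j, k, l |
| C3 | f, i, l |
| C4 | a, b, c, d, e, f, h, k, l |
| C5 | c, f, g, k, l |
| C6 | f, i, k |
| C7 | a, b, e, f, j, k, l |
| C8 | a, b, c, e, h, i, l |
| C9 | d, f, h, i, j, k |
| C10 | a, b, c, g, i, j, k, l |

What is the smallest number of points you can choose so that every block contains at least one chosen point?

Take T = {a, f}. Each listed block contains at least one of these, so T is a hitting set of size 2.
No single point lies in every block, so at least 2 are needed and 2 is optimal.

2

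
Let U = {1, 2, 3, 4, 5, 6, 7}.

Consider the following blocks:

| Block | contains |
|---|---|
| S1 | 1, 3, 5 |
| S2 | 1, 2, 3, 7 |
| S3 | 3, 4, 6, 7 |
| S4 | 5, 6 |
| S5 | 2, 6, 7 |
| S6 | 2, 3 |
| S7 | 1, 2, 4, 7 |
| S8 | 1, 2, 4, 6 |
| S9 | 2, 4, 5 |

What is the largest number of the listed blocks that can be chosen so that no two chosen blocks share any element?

S4, S6 are pairwise disjoint (S4={5,6}; S6={2,3}).
Every remaining block overlaps one of these, and no 3 of the listed blocks are pairwise disjoint, so 2 is the maximum.

2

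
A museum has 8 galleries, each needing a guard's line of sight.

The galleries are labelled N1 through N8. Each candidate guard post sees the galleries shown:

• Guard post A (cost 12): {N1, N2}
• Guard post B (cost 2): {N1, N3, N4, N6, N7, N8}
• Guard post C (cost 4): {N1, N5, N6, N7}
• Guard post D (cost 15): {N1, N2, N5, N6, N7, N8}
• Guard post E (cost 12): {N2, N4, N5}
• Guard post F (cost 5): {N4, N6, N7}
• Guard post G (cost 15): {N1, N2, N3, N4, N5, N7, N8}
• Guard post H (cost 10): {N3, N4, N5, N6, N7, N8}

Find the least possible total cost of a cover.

B, E together cover every gallery (B ∪ E = {N1, N2, N3, N4, N5, N6, N7, N8}); total cost 2 + 12 = 14.
The greedy pick B, C, A costs 18; no covering selection beats 14.

14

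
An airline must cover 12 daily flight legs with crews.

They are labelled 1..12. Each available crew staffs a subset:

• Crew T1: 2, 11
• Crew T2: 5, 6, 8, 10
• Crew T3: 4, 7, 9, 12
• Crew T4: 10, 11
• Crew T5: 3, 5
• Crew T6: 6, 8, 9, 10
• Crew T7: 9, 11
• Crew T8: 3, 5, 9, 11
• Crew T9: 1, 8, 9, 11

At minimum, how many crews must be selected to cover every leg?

T1 and T2 and T3 and T8 and T9 together: T1 ∪ T2 ∪ T3 ∪ T8 ∪ T9 = {1, 2, 3, 4, 5, 6, 7, 8, 9, 10, 11, 12} — every leg is covered.
No 4 of the 9 crews cover everything (all 126 combinations miss at least one leg), so 5 is optimal.

5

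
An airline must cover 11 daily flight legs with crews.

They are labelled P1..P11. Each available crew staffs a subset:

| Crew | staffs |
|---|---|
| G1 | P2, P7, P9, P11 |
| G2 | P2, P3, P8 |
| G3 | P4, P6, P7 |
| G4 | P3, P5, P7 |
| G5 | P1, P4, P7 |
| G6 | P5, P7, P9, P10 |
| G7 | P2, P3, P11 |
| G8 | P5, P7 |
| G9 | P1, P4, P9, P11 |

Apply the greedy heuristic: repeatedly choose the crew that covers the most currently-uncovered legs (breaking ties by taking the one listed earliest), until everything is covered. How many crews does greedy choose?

5

Greedy: pick G1 (covers 4 new) → pick G2 (covers 2 new) → pick G3 (covers 2 new) → pick G6 (covers 2 new) → pick G5 (covers 1 new). Total picks: 5.
(The true minimum cover uses only 4 crews, so greedy is not optimal here.)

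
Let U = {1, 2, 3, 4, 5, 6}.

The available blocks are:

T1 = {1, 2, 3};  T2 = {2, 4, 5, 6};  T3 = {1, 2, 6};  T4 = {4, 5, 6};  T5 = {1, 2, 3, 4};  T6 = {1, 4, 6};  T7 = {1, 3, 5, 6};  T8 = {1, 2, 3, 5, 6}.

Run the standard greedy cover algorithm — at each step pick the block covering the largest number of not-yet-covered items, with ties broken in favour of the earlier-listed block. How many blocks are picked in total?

2

Greedy: pick T8 (covers 5 new) → pick T2 (covers 1 new). Total picks: 2.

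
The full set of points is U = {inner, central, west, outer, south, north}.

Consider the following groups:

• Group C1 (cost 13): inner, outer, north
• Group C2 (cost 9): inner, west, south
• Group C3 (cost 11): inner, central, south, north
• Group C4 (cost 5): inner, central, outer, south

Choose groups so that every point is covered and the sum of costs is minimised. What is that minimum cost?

C2, C3, C4 together cover every point (C2 ∪ C3 ∪ C4 = {inner, central, west, outer, south, north}); total cost 9 + 11 + 5 = 25.
No covering selection has total cost below 25.

25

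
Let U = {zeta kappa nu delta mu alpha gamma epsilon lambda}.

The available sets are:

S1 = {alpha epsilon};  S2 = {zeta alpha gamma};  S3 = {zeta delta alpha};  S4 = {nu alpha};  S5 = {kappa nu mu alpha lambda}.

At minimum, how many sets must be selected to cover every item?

4

S1 and S2 and S3 and S5 together: S1 ∪ S2 ∪ S3 ∪ S5 = {zeta, kappa, nu, delta, mu, alpha, gamma, epsilon, lambda} — every item is covered.
No 3 of the 5 sets cover everything (all 10 combinations miss at least one item), so 4 is optimal.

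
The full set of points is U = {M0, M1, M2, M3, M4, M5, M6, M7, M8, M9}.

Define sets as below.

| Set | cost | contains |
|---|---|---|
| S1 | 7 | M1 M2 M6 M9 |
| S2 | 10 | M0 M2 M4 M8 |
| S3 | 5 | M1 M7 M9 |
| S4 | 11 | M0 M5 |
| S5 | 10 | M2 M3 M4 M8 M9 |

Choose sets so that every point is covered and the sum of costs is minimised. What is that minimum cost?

33

S1, S3, S4, S5 together cover every point (S1 ∪ S3 ∪ S4 ∪ S5 = {M0, M1, M2, M3, M4, M5, M6, M7, M8, M9}); total cost 7 + 5 + 11 + 10 = 33.
The greedy pick S3, S2, S1, S5, S4 costs 43; no covering selection beats 33.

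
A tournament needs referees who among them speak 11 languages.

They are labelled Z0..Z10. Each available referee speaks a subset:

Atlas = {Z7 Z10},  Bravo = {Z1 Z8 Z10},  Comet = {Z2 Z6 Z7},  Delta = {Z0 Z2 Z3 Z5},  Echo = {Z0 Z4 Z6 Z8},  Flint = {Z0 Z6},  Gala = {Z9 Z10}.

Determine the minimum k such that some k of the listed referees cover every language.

5

Take {Bravo, Comet, Delta, Echo, Gala}. Their union is {Z0, Z1, Z2, Z3, Z4, Z5, Z6, Z7, Z8, Z9, Z10}, which is all 11 languages.
No 4 of the 7 referees cover everything (all 35 combinations miss at least one language), so 5 is optimal.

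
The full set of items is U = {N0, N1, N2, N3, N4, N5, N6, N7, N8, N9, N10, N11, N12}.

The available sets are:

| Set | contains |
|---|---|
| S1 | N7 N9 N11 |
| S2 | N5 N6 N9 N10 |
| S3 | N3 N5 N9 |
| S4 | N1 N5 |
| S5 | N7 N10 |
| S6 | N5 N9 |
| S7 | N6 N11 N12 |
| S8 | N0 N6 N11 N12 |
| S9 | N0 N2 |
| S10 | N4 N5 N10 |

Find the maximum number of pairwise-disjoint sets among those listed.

4

S4, S5, S7, S9 are pairwise disjoint (S4={N1,N5}; S5={N7,N10}; S7={N6,N11,N12}; S9={N0,N2}).
Every remaining set overlaps one of these, and no 5 of the listed sets are pairwise disjoint, so 4 is the maximum.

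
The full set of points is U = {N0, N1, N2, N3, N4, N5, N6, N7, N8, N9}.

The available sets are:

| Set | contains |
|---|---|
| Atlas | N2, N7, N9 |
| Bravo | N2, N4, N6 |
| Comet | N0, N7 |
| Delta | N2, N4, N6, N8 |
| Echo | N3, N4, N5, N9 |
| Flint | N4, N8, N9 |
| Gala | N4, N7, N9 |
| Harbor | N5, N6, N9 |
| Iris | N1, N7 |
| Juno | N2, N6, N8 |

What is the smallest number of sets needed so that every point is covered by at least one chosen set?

4

Comet, Echo, Iris, and Juno cover everything between them: the union {N0, N1, N2, N3, N4, N5, N6, N7, N8, N9} is all of U.
No 3 of the 10 sets cover everything (all 120 combinations miss at least one point), so 4 is optimal.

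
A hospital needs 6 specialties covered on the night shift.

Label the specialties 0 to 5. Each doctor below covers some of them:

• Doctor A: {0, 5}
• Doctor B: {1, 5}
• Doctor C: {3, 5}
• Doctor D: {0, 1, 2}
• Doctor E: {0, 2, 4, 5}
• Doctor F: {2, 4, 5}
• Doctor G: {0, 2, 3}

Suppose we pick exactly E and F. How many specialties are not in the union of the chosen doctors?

2

Union of E, F = {0, 2, 4, 5}.
Not covered: 1, 3 — 2 specialties.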